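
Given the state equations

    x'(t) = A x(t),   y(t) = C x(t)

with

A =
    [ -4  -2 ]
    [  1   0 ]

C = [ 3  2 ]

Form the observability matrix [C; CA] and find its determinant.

CA = [[-10, -6]]
Observability matrix O = [C; CA] = [[3, 2], [-10, -6]]
det(O) = 3·(-6) - 2·(-10) = -18 - (-20) = 2
Since det(O) ≠ 0, rank(O) = 2 and the system is completely observable.

2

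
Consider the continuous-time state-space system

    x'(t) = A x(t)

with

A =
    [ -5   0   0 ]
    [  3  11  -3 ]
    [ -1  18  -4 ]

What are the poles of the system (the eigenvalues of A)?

-5, 2, 5

det(sI - A) = s^3 - (tr A)s^2 + (M11 + M22 + M33)s - det A, where Mii is the 2×2 principal minor of A obtained by deleting row i and column i.
tr A = (-5) + 11 + (-4) = 2; M11 = 11·(-4) - (-3)·18 = -44 - (-54) = 10; M22 = (-5)·(-4) - 0·(-1) = 20 - 0 = 20; M33 = (-5)·11 - 0·3 = -55 - 0 = -55; sum of minors = -25.
det A = (-5)·(11·(-4) - (-3)·18) - 0·(3·(-4) - (-3)·(-1)) + 0·(3·18 - 11·(-1)) = (-5)·10 - 0·(-15) + 0·65 = -50.
So p(s) = det(sI - A) = s^3 - 2s^2 - 25s + 50.
Rational-root test: any integer root divides 50. Testing small divisors, s = 2 works: p(2) = 8 + (-8) + (-50) + 50 = 0, so (s - 2) is a factor.
Dividing, p(s) = (s - 2)(s^2 - 25).
Factor s^2 - 25: two numbers with sum 0 and product -25 are 5 and -5, so s^2 - 25 = (s - 5)(s + 5).
Hence p(s) = (s - 5) (s - 2) (s + 5), with roots -5, 2, 5.
At least one eigenvalue has non-negative real part, so the system is not asymptotically stable.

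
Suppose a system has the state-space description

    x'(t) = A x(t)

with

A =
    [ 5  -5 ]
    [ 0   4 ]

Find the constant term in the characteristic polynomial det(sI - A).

For a 2×2 matrix, det(sI - A) = s^2 - (tr A)s + det A.
tr A = 9, det A = 20.
So p(s) = s^2 - 9s + 20.
The constant term is 20.

20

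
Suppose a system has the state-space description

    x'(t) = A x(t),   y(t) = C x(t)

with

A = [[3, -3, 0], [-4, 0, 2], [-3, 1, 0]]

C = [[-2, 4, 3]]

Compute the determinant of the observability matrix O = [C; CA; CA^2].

-6634

CA = [[-31, 9, 8]]
CA^2 = [[-153, 101, 18]]
Observability matrix O = [C; CA; CA^2] = [[-2, 4, 3], [-31, 9, 8], [-153, 101, 18]]
Expanding along the first row, det(O) = (-2)·(9·18 - 8·101) - 4·((-31)·18 - 8·(-153)) + 3·((-31)·101 - 9·(-153)) = (-2)·(-646) - 4·666 + 3·(-1754) = -6634
Since det(O) ≠ 0, rank(O) = 3 and the system is completely observable.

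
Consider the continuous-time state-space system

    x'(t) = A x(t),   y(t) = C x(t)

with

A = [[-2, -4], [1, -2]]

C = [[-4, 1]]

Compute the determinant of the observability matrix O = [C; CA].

CA = [[9, 14]]
Observability matrix O = [C; CA] = [[-4, 1], [9, 14]]
det(O) = (-4)·14 - 1·9 = -56 - 9 = -65
Since det(O) ≠ 0, rank(O) = 2 and the system is completely observable.

-65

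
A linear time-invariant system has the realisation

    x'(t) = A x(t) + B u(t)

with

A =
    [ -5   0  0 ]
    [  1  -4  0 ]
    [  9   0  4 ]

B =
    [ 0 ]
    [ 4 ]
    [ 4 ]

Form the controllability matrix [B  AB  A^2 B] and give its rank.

AB = [[0], [-16], [16]]
A^2B = [[0], [64], [64]]
Controllability matrix C = [B  AB  A^2B] = [[0, 0, 0], [4, -16, 64], [4, 16, 64]]
Row 1 of C is identically zero, so rank(C) ≤ 2.
The 2×2 minor from rows 2, 3, columns 1, 2 is 4·16 - (-16)·4 = 64 - (-64) = 128 ≠ 0, so rank(C) = 2.
rank(C) = 2 < n = 3, so the pair (A, B) is not completely controllable.

2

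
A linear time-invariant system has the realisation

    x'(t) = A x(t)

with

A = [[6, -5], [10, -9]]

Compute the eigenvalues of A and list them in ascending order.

det(sI - A) = s^2 - (tr A)s + det A, with tr A = 6 + (-9) = -3 and det A = 6·(-9) - (-5)·10 = -54 - (-50) = -4.
So p(s) = det(sI - A) = s^2 + 3s - 4.
Factor s^2 + 3s - 4: two numbers with sum -3 and product -4 are 1 and -4, so s^2 + 3s - 4 = (s - 1)(s + 4).
Hence p(s) = (s - 1) (s + 4), with roots -4, 1.
At least one eigenvalue has non-negative real part, so the system is not asymptotically stable.

-4, 1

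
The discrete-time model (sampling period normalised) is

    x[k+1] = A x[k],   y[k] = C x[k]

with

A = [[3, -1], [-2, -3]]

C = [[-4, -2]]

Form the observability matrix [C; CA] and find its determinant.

CA = [[-8, 10]]
Observability matrix O = [C; CA] = [[-4, -2], [-8, 10]]
det(O) = (-4)·10 - (-2)·(-8) = -40 - 16 = -56
Since det(O) ≠ 0, rank(O) = 2 and the system is completely observable.

-56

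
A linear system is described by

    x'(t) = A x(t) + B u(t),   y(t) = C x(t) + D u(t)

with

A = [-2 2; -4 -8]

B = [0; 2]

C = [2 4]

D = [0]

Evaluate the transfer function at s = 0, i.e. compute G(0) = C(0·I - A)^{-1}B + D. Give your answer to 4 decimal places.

1.0000

G(0) = C(-A)^{-1}B + D = -C A^{-1} B + D.
det A = 24, so A^{-1} = (1/24)·adj(A) = [[-1/3, -1/12], [1/6, -1/12]]
A^{-1} B = [-1/6, -1/6]^T
C A^{-1} B = -1
G(0) = D - C A^{-1} B = 0 - (-1) = 1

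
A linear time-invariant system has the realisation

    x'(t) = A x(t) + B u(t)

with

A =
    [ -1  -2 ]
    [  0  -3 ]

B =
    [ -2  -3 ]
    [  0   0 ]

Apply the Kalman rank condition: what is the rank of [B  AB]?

AB = [[2, 3], [0, 0]]
Controllability matrix C = [B  AB] = [[-2, -3, 2, 3], [0, 0, 0, 0]]
Every column of C is a scalar multiple of column 1 = [-2, 0] (multipliers 1, 3/2, -1, -3/2), so the columns span a one-dimensional space.
C ≠ 0, hence rank(C) = 1.
rank(C) = 1 < n = 2, so the pair (A, B) is not completely controllable.

1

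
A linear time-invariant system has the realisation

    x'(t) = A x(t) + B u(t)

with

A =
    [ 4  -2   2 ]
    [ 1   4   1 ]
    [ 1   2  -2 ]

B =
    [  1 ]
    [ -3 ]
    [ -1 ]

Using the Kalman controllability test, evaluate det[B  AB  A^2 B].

AB = [[8], [-12], [-3]]
A^2B = [[50], [-43], [-10]]
Controllability matrix C = [B  AB  A^2B] = [[1, 8, 50], [-3, -12, -43], [-1, -3, -10]]
Expanding along the first row, det(C) = 1·((-12)·(-10) - (-43)·(-3)) - 8·((-3)·(-10) - (-43)·(-1)) + 50·((-3)·(-3) - (-12)·(-1)) = 1·(-9) - 8·(-13) + 50·(-3) = -55
Since det(C) ≠ 0, rank(C) = 3 and the system is completely controllable.

-55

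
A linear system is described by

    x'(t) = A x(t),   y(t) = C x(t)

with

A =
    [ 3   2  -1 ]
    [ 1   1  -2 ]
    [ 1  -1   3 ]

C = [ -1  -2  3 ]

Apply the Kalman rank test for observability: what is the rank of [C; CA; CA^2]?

CA = [[-2, -7, 14]]
CA^2 = [[1, -25, 58]]
Observability matrix O = [C; CA; CA^2] = [[-1, -2, 3], [-2, -7, 14], [1, -25, 58]]
det(O) = (-1)·((-7)·58 - 14·(-25)) - (-2)·((-2)·58 - 14·1) + 3·((-2)·(-25) - (-7)·1) = (-1)·(-56) - (-2)·(-130) + 3·57 = -33 ≠ 0, so rank(O) = 3.
rank(O) = 3 = n, so the pair (A, C) is completely observable.

3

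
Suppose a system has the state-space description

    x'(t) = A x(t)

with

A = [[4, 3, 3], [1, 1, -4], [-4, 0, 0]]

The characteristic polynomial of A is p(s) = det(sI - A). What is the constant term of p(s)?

-60

Expand det(sI - A) for the 3×3 matrix.
p(s) = s^3 - 5s^2 + 13s - 60.
(Check: constant term = det(-A) = (-1)^3 det A = -60; coefficient of s^2 = -tr A = -5.)
The constant term is -60.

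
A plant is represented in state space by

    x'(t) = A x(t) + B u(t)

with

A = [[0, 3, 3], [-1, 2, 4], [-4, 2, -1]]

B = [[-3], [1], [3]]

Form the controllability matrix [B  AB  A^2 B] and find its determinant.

2769

AB = [[12], [17], [11]]
A^2B = [[84], [66], [-25]]
Controllability matrix C = [B  AB  A^2B] = [[-3, 12, 84], [1, 17, 66], [3, 11, -25]]
Expanding along the first row, det(C) = (-3)·(17·(-25) - 66·11) - 12·(1·(-25) - 66·3) + 84·(1·11 - 17·3) = (-3)·(-1151) - 12·(-223) + 84·(-40) = 2769
Since det(C) ≠ 0, rank(C) = 3 and the system is completely controllable.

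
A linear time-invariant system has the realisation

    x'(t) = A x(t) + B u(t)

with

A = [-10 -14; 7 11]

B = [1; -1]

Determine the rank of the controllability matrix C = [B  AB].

AB = [[4], [-4]]
Controllability matrix C = [B  AB] = [[1, 4], [-1, -4]]
Every column of C is a scalar multiple of column 1 = [1, -1] (multipliers 1, 4), so the columns span a one-dimensional space.
C ≠ 0, hence rank(C) = 1.
rank(C) = 1 < n = 2, so the pair (A, B) is not completely controllable.

1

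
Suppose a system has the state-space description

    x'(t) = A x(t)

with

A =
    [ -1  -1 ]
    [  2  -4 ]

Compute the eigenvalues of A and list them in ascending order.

det(sI - A) = s^2 - (tr A)s + det A, with tr A = (-1) + (-4) = -5 and det A = (-1)·(-4) - (-1)·2 = 4 - (-2) = 6.
So p(s) = det(sI - A) = s^2 + 5s + 6.
Factor s^2 + 5s + 6: two numbers with sum -5 and product 6 are -2 and -3, so s^2 + 5s + 6 = (s + 2)(s + 3).
Hence p(s) = (s + 2) (s + 3), with roots -3, -2.
All eigenvalues have negative real part, so the system is asymptotically stable.

-3, -2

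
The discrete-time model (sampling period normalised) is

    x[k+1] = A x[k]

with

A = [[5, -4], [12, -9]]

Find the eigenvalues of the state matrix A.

det(zI - A) = z^2 - (tr A)z + det A, with tr A = 5 + (-9) = -4 and det A = 5·(-9) - (-4)·12 = -45 - (-48) = 3.
So p(z) = det(zI - A) = z^2 + 4z + 3.
Factor z^2 + 4z + 3: two numbers with sum -4 and product 3 are -1 and -3, so z^2 + 4z + 3 = (z + 1)(z + 3).
Hence p(z) = (z + 1) (z + 3), with roots -3, -1.

-3, -1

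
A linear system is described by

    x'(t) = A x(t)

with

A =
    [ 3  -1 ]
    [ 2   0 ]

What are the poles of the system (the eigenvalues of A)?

det(sI - A) = s^2 - (tr A)s + det A, with tr A = 3 + 0 = 3 and det A = 3·0 - (-1)·2 = 0 - (-2) = 2.
So p(s) = det(sI - A) = s^2 - 3s + 2.
Factor s^2 - 3s + 2: two numbers with sum 3 and product 2 are 2 and 1, so s^2 - 3s + 2 = (s - 2)(s - 1).
Hence p(s) = (s - 2) (s - 1), with roots 1, 2.
At least one eigenvalue has non-negative real part, so the system is not asymptotically stable.

1, 2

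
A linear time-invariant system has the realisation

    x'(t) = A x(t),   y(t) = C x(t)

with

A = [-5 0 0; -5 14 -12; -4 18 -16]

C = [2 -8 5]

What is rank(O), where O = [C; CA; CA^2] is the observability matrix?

CA = [[10, -22, 16]]
CA^2 = [[-4, -20, 8]]
Observability matrix O = [C; CA; CA^2] = [[2, -8, 5], [10, -22, 16], [-4, -20, 8]]
The columns c1, c2, c3 of O are linearly dependent: -c1 + c2 + 2·c3 = 0 (check each entry), so rank(O) ≤ 2.
The 2×2 minor from rows 1, 2, columns 1, 2 is 2·(-22) - (-8)·10 = -44 - (-80) = 36 ≠ 0, so rank(O) = 2.
rank(O) = 2 < n = 3, so the pair (A, C) is not completely observable.

2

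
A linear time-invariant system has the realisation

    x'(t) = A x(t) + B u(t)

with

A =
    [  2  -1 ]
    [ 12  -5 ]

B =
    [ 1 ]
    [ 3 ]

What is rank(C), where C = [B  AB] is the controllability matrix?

AB = [[-1], [-3]]
Controllability matrix C = [B  AB] = [[1, -1], [3, -3]]
Every column of C is a scalar multiple of column 1 = [1, 3] (multipliers 1, -1), so the columns span a one-dimensional space.
C ≠ 0, hence rank(C) = 1.
rank(C) = 1 < n = 2, so the pair (A, B) is not completely controllable.

1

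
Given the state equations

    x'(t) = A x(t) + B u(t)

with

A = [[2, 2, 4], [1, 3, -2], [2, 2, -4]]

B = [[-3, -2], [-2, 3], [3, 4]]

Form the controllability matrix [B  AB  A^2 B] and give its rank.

3

AB = [[2, 18], [-15, -1], [-22, -14]]
A^2B = [[-114, -22], [1, 43], [62, 90]]
Controllability matrix C = [B  AB  A^2B] = [[-3, -2, 2, 18, -114, -22], [-2, 3, -15, -1, 1, 43], [3, 4, -22, -14, 62, 90]]
Take the 3×3 submatrix of C formed by columns 1, 2, 3: [[-3, -2, 2], [-2, 3, -15], [3, 4, -22]]. Its determinant is (-3)·(3·(-22) - (-15)·4) - (-2)·((-2)·(-22) - (-15)·3) + 2·((-2)·4 - 3·3) = (-3)·(-6) - (-2)·89 + 2·(-17) = 162 ≠ 0.
So rank(C) ≥ 3; since C has 3 rows, rank(C) = 3.
rank(C) = 3 = n, so the pair (A, B) is completely controllable.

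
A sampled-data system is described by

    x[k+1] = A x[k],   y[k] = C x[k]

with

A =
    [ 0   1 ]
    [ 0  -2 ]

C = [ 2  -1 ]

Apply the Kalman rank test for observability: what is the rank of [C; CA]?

CA = [[0, 4]]
Observability matrix O = [C; CA] = [[2, -1], [0, 4]]
det(O) = 2·4 - (-1)·0 = 8 - 0 = 8 ≠ 0, so rank(O) = 2.
rank(O) = 2 = n, so the pair (A, C) is completely observable.

2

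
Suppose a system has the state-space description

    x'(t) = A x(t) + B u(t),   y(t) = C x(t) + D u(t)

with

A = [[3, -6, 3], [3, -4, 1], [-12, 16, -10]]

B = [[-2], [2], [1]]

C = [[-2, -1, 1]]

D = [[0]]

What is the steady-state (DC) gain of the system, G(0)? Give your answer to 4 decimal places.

G(0) = C(-A)^{-1}B + D = -C A^{-1} B + D.
det A = -36, so A^{-1} = (1/-36)·adj(A) = [[-2/3, 1/3, -1/6], [-1/2, -1/6, -1/6], [0, -2/3, -1/6]]
A^{-1} B = [11/6, 1/2, -3/2]^T
C A^{-1} B = -17/3
G(0) = D - C A^{-1} B = 0 - (-17/3) = 17/3 ≈ 5.6667

5.6667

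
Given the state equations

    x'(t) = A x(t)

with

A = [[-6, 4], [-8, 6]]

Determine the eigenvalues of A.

det(sI - A) = s^2 - (tr A)s + det A, with tr A = (-6) + 6 = 0 and det A = (-6)·6 - 4·(-8) = -36 - (-32) = -4.
So p(s) = det(sI - A) = s^2 - 4.
Factor s^2 - 4: two numbers with sum 0 and product -4 are 2 and -2, so s^2 - 4 = (s - 2)(s + 2).
Hence p(s) = (s - 2) (s + 2), with roots -2, 2.
At least one eigenvalue has non-negative real part, so the system is not asymptotically stable.

-2, 2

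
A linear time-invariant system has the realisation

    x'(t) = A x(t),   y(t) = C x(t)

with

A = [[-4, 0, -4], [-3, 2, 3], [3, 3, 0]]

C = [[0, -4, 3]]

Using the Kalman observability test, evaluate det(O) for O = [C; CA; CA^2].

-14481

CA = [[21, 1, -12]]
CA^2 = [[-123, -34, -81]]
Observability matrix O = [C; CA; CA^2] = [[0, -4, 3], [21, 1, -12], [-123, -34, -81]]
Expanding along the first row, det(O) = 0·(1·(-81) - (-12)·(-34)) - (-4)·(21·(-81) - (-12)·(-123)) + 3·(21·(-34) - 1·(-123)) = 0·(-489) - (-4)·(-3177) + 3·(-591) = -14481
Since det(O) ≠ 0, rank(O) = 3 and the system is completely observable.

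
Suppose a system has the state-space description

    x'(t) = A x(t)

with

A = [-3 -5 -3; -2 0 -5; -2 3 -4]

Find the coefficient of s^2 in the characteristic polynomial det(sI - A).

7

Expand det(sI - A) for the 3×3 matrix.
p(s) = s^3 + 7s^2 + 11s + 37.
(Check: constant term = det(-A) = (-1)^3 det A = 37; coefficient of s^2 = -tr A = 7.)
The coefficient of s^2 is 7.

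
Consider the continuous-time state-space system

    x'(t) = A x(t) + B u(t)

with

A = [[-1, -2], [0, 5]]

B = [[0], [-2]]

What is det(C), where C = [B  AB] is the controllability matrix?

AB = [[4], [-10]]
Controllability matrix C = [B  AB] = [[0, 4], [-2, -10]]
det(C) = 0·(-10) - 4·(-2) = 0 - (-8) = 8
Since det(C) ≠ 0, rank(C) = 2 and the system is completely controllable.

8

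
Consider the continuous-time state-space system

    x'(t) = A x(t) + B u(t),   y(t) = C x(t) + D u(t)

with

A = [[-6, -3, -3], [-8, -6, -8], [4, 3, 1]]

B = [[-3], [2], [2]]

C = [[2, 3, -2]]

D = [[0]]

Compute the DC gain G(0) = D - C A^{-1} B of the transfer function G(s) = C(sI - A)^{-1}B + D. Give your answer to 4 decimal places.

-2.0000

G(0) = C(-A)^{-1}B + D = -C A^{-1} B + D.
det A = -36, so A^{-1} = (1/-36)·adj(A) = [[-1/2, 1/6, -1/6], [2/3, -1/6, 2/3], [0, -1/6, -1/3]]
A^{-1} B = [3/2, -1, -1]^T
C A^{-1} B = 2
G(0) = D - C A^{-1} B = 0 - (2) = -2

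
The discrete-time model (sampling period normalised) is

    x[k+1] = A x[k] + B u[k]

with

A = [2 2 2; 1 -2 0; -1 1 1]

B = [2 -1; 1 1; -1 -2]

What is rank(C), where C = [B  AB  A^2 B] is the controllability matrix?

AB = [[4, -4], [0, -3], [-2, 0]]
A^2B = [[4, -14], [4, 2], [-6, 1]]
Controllability matrix C = [B  AB  A^2B] = [[2, -1, 4, -4, 4, -14], [1, 1, 0, -3, 4, 2], [-1, -2, -2, 0, -6, 1]]
Take the 3×3 submatrix of C formed by columns 1, 2, 3: [[2, -1, 4], [1, 1, 0], [-1, -2, -2]]. Its determinant is 2·(1·(-2) - 0·(-2)) - (-1)·(1·(-2) - 0·(-1)) + 4·(1·(-2) - 1·(-1)) = 2·(-2) - (-1)·(-2) + 4·(-1) = -10 ≠ 0.
So rank(C) ≥ 3; since C has 3 rows, rank(C) = 3.
rank(C) = 3 = n, so the pair (A, B) is completely controllable.

3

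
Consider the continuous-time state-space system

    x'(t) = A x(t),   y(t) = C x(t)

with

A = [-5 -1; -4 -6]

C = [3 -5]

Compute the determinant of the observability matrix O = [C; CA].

CA = [[5, 27]]
Observability matrix O = [C; CA] = [[3, -5], [5, 27]]
det(O) = 3·27 - (-5)·5 = 81 - (-25) = 106
Since det(O) ≠ 0, rank(O) = 2 and the system is completely observable.

106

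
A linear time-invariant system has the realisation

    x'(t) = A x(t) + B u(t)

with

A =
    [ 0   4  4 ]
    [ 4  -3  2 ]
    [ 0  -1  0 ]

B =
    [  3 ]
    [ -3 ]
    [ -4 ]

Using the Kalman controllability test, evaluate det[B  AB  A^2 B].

AB = [[-28], [13], [3]]
A^2B = [[64], [-145], [-13]]
Controllability matrix C = [B  AB  A^2B] = [[3, -28, 64], [-3, 13, -145], [-4, 3, -13]]
Expanding along the first row, det(C) = 3·(13·(-13) - (-145)·3) - (-28)·((-3)·(-13) - (-145)·(-4)) + 64·((-3)·3 - 13·(-4)) = 3·266 - (-28)·(-541) + 64·43 = -11598
Since det(C) ≠ 0, rank(C) = 3 and the system is completely controllable.

-11598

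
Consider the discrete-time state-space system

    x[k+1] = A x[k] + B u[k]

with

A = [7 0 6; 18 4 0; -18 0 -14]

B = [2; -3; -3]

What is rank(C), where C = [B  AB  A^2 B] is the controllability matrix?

2

AB = [[-4], [24], [6]]
A^2B = [[8], [24], [-12]]
Controllability matrix C = [B  AB  A^2B] = [[2, -4, 8], [-3, 24, 24], [-3, 6, -12]]
The rows r1, r2, r3 of C are linearly dependent: 3·r1 + 2·r3 = 0 (check each entry), so rank(C) ≤ 2.
The 2×2 minor from rows 1, 2, columns 1, 2 is 2·24 - (-4)·(-3) = 48 - 12 = 36 ≠ 0, so rank(C) = 2.
rank(C) = 2 < n = 3, so the pair (A, B) is not completely controllable.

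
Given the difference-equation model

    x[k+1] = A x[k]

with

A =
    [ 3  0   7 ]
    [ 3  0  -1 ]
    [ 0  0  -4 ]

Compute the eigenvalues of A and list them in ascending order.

det(zI - A) = z^3 - (tr A)z^2 + (M11 + M22 + M33)z - det A, where Mii is the 2×2 principal minor of A obtained by deleting row i and column i.
tr A = 3 + 0 + (-4) = -1; M11 = 0·(-4) - (-1)·0 = 0 - 0 = 0; M22 = 3·(-4) - 7·0 = -12 - 0 = -12; M33 = 3·0 - 0·3 = 0 - 0 = 0; sum of minors = -12.
det A = 3·(0·(-4) - (-1)·0) - 0·(3·(-4) - (-1)·0) + 7·(3·0 - 0·0) = 3·0 - 0·(-12) + 7·0 = 0.
So p(z) = det(zI - A) = z^3 + z^2 - 12z.
The constant term is 0, so p(z) = z(z^2 + z - 12).
Factor z^2 + z - 12: two numbers with sum -1 and product -12 are 3 and -4, so z^2 + z - 12 = (z - 3)(z + 4).
Hence p(z) = z (z - 3) (z + 4), with roots -4, 0, 3.

-4, 0, 3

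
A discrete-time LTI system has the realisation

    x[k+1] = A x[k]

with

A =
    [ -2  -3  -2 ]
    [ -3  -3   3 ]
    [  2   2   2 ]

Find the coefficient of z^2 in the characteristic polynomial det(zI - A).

3

Expand det(zI - A) for the 3×3 matrix.
p(z) = z^3 + 3z^2 - 15z + 12.
(Check: constant term = det(-A) = (-1)^3 det A = 12; coefficient of z^2 = -tr A = 3.)
The coefficient of z^2 is 3.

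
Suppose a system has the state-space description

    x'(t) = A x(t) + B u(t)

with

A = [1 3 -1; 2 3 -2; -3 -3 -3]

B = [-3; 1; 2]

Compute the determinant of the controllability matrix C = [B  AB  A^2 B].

399

AB = [[-2], [-7], [0]]
A^2B = [[-23], [-25], [27]]
Controllability matrix C = [B  AB  A^2B] = [[-3, -2, -23], [1, -7, -25], [2, 0, 27]]
Expanding along the first row, det(C) = (-3)·((-7)·27 - (-25)·0) - (-2)·(1·27 - (-25)·2) + (-23)·(1·0 - (-7)·2) = (-3)·(-189) - (-2)·77 + (-23)·14 = 399
Since det(C) ≠ 0, rank(C) = 3 and the system is completely controllable.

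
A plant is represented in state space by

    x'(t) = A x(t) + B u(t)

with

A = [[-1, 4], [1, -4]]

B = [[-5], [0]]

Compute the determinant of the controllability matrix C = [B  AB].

25

AB = [[5], [-5]]
Controllability matrix C = [B  AB] = [[-5, 5], [0, -5]]
det(C) = (-5)·(-5) - 5·0 = 25 - 0 = 25
Since det(C) ≠ 0, rank(C) = 2 and the system is completely controllable.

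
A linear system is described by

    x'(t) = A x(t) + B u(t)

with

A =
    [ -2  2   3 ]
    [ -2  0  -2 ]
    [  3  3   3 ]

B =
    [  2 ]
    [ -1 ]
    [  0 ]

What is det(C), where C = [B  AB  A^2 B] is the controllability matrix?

AB = [[-6], [-4], [3]]
A^2B = [[13], [6], [-21]]
Controllability matrix C = [B  AB  A^2B] = [[2, -6, 13], [-1, -4, 6], [0, 3, -21]]
Expanding along the first row, det(C) = 2·((-4)·(-21) - 6·3) - (-6)·((-1)·(-21) - 6·0) + 13·((-1)·3 - (-4)·0) = 2·66 - (-6)·21 + 13·(-3) = 219
Since det(C) ≠ 0, rank(C) = 3 and the system is completely controllable.

219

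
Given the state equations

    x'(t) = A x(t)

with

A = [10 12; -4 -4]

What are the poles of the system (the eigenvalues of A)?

det(sI - A) = s^2 - (tr A)s + det A, with tr A = 10 + (-4) = 6 and det A = 10·(-4) - 12·(-4) = -40 - (-48) = 8.
So p(s) = det(sI - A) = s^2 - 6s + 8.
Factor s^2 - 6s + 8: two numbers with sum 6 and product 8 are 4 and 2, so s^2 - 6s + 8 = (s - 4)(s - 2).
Hence p(s) = (s - 4) (s - 2), with roots 2, 4.
At least one eigenvalue has non-negative real part, so the system is not asymptotically stable.

2, 4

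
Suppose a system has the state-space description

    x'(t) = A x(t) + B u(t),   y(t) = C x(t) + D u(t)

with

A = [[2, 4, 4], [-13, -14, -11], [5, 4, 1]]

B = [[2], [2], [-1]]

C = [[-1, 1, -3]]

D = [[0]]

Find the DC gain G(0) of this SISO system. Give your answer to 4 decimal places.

-7.5000

G(0) = C(-A)^{-1}B + D = -C A^{-1} B + D.
det A = -36, so A^{-1} = (1/-36)·adj(A) = [[-5/6, -1/3, -1/3], [7/6, 1/2, 5/6], [-1/2, -1/3, -2/3]]
A^{-1} B = [-2, 5/2, -1]^T
C A^{-1} B = 15/2
G(0) = D - C A^{-1} B = 0 - (15/2) = -15/2 ≈ -7.5000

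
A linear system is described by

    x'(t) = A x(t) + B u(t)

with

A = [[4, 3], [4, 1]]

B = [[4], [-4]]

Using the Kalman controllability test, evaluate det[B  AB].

64

AB = [[4], [12]]
Controllability matrix C = [B  AB] = [[4, 4], [-4, 12]]
det(C) = 4·12 - 4·(-4) = 48 - (-16) = 64
Since det(C) ≠ 0, rank(C) = 2 and the system is completely controllable.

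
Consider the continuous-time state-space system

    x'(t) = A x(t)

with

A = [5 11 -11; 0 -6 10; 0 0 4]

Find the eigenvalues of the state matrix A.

det(sI - A) = s^3 - (tr A)s^2 + (M11 + M22 + M33)s - det A, where Mii is the 2×2 principal minor of A obtained by deleting row i and column i.
tr A = 5 + (-6) + 4 = 3; M11 = (-6)·4 - 10·0 = -24 - 0 = -24; M22 = 5·4 - (-11)·0 = 20 - 0 = 20; M33 = 5·(-6) - 11·0 = -30 - 0 = -30; sum of minors = -34.
det A = 5·((-6)·4 - 10·0) - 11·(0·4 - 10·0) + (-11)·(0·0 - (-6)·0) = 5·(-24) - 11·0 + (-11)·0 = -120.
So p(s) = det(sI - A) = s^3 - 3s^2 - 34s + 120.
Rational-root test: any integer root divides 120. Testing small divisors, s = 4 works: p(4) = 64 + (-48) + (-136) + 120 = 0, so (s - 4) is a factor.
Dividing, p(s) = (s - 4)(s^2 + s - 30).
Factor s^2 + s - 30: two numbers with sum -1 and product -30 are 5 and -6, so s^2 + s - 30 = (s - 5)(s + 6).
Hence p(s) = (s - 5) (s - 4) (s + 6), with roots -6, 4, 5.
At least one eigenvalue has non-negative real part, so the system is not asymptotically stable.

-6, 4, 5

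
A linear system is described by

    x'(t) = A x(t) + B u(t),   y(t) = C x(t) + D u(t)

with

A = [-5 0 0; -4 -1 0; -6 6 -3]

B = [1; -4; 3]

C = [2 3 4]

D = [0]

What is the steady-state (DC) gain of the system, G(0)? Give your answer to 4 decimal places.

G(0) = C(-A)^{-1}B + D = -C A^{-1} B + D.
det A = -15, so A^{-1} = (1/-15)·adj(A) = [[-1/5, 0, 0], [4/5, -1, 0], [2, -2, -1/3]]
A^{-1} B = [-1/5, 24/5, 9]^T
C A^{-1} B = 50
G(0) = D - C A^{-1} B = 0 - (50) = -50

-50.0000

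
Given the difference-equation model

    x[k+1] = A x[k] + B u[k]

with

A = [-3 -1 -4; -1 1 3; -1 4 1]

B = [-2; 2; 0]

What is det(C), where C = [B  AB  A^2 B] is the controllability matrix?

-872

AB = [[4], [4], [10]]
A^2B = [[-56], [30], [22]]
Controllability matrix C = [B  AB  A^2B] = [[-2, 4, -56], [2, 4, 30], [0, 10, 22]]
Expanding along the first row, det(C) = (-2)·(4·22 - 30·10) - 4·(2·22 - 30·0) + (-56)·(2·10 - 4·0) = (-2)·(-212) - 4·44 + (-56)·20 = -872
Since det(C) ≠ 0, rank(C) = 3 and the system is completely controllable.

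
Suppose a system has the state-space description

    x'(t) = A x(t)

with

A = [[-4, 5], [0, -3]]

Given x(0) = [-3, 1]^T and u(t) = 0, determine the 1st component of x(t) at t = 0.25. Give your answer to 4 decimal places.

-0.5812

det(sI - A) = s^2 - (tr A)s + det A, with tr A = (-4) + (-3) = -7 and det A = (-4)·(-3) - 5·0 = 12 - 0 = 12.
So p(s) = det(sI - A) = s^2 + 7s + 12.
Factor s^2 + 7s + 12: two numbers with sum -7 and product 12 are -3 and -4, so s^2 + 7s + 12 = (s + 3)(s + 4).
Hence p(s) = (s + 3) (s + 4), with roots -4, -3.
The eigenvalues -4, -3 are distinct and real, so A is diagonalisable and x(t) = e^{At} x(0) = V diag(e^{λ_i t}) V^{-1} x(0), where the columns of V are the eigenvectors.
λ = -4: A - (-4)I = [[0, 5], [0, 1]]. Row 1 gives 0·v1 + 5·v2 = 0, so take v_1 = [1, 0]^T.
λ = -3: A - (-3)I = [[-1, 5], [0, 0]]. Row 1 gives (-1)·v1 + 5·v2 = 0, so take v_2 = [5, 1]^T.
V = [v_1 v_2] = [[1, 5], [0, 1]] has det V = 1, so V^{-1} = adj(V)/det V = [[1, -5], [0, 1]].
Modal coordinates z(0) = V^{-1} x(0): 1·(-3) + (-5)·1 = -8; 0·(-3) + 1·1 = 1; so z(0) = [-8, 1]^T.
x_1(t) = Σ_i (v_i)_1 · z_i(0) · e^{λ_i t} (row 1 of V times the modal terms).
x_1(0.25) = 1·(-8)·e^{-4·0.25} + 5·1·e^{-3·0.25} = (-8)·0.367879 + 5·0.472367 = -0.5812.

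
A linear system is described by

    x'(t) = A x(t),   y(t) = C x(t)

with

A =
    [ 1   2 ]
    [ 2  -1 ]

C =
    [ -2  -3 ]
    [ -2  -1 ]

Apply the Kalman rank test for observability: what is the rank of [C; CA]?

2

CA = [[-8, -1], [-4, -3]]
Observability matrix O = [C; CA] = [[-2, -3], [-2, -1], [-8, -1], [-4, -3]]
Take the 2×2 submatrix of O formed by rows 1, 2: [[-2, -3], [-2, -1]]. Its determinant is (-2)·(-1) - (-3)·(-2) = 2 - 6 = -4 ≠ 0.
So rank(O) ≥ 2; since O has 2 columns, rank(O) = 2.
rank(O) = 2 = n, so the pair (A, C) is completely observable.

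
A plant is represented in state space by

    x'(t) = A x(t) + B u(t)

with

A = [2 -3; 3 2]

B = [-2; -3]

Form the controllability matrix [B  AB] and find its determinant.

39

AB = [[5], [-12]]
Controllability matrix C = [B  AB] = [[-2, 5], [-3, -12]]
det(C) = (-2)·(-12) - 5·(-3) = 24 - (-15) = 39
Since det(C) ≠ 0, rank(C) = 2 and the system is completely controllable.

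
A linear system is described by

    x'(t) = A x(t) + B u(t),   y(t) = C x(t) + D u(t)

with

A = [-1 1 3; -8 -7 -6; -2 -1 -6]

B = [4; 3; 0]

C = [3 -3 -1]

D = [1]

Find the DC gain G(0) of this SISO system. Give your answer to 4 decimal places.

10.0667

G(0) = C(-A)^{-1}B + D = -C A^{-1} B + D.
det A = -90, so A^{-1} = (1/-90)·adj(A) = [[-2/5, -1/30, -1/6], [2/5, -2/15, 1/3], [1/15, 1/30, -1/6]]
A^{-1} B = [-17/10, 6/5, 11/30]^T
C A^{-1} B = -136/15
G(0) = D - C A^{-1} B = 1 - (-136/15) = 151/15 ≈ 10.0667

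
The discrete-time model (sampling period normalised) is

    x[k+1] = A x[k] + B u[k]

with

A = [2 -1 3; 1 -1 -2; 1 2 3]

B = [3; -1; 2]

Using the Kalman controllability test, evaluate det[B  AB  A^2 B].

108

AB = [[13], [0], [7]]
A^2B = [[47], [-1], [34]]
Controllability matrix C = [B  AB  A^2B] = [[3, 13, 47], [-1, 0, -1], [2, 7, 34]]
Expanding along the first row, det(C) = 3·(0·34 - (-1)·7) - 13·((-1)·34 - (-1)·2) + 47·((-1)·7 - 0·2) = 3·7 - 13·(-32) + 47·(-7) = 108
Since det(C) ≠ 0, rank(C) = 3 and the system is completely controllable.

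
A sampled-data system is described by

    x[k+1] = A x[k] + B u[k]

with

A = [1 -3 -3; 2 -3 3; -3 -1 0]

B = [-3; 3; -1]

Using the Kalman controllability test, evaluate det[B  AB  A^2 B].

AB = [[-9], [-18], [6]]
A^2B = [[27], [54], [45]]
Controllability matrix C = [B  AB  A^2B] = [[-3, -9, 27], [3, -18, 54], [-1, 6, 45]]
Expanding along the first row, det(C) = (-3)·((-18)·45 - 54·6) - (-9)·(3·45 - 54·(-1)) + 27·(3·6 - (-18)·(-1)) = (-3)·(-1134) - (-9)·189 + 27·0 = 5103
Since det(C) ≠ 0, rank(C) = 3 and the system is completely controllable.

5103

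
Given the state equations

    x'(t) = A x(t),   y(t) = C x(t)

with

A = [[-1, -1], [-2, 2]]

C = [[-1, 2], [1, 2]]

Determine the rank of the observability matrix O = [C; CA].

CA = [[-3, 5], [-5, 3]]
Observability matrix O = [C; CA] = [[-1, 2], [1, 2], [-3, 5], [-5, 3]]
Take the 2×2 submatrix of O formed by rows 1, 2: [[-1, 2], [1, 2]]. Its determinant is (-1)·2 - 2·1 = -2 - 2 = -4 ≠ 0.
So rank(O) ≥ 2; since O has 2 columns, rank(O) = 2.
rank(O) = 2 = n, so the pair (A, C) is completely observable.

2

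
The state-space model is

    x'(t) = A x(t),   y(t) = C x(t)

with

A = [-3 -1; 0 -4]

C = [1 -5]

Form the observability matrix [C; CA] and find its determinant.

4

CA = [[-3, 19]]
Observability matrix O = [C; CA] = [[1, -5], [-3, 19]]
det(O) = 1·19 - (-5)·(-3) = 19 - 15 = 4
Since det(O) ≠ 0, rank(O) = 2 and the system is completely observable.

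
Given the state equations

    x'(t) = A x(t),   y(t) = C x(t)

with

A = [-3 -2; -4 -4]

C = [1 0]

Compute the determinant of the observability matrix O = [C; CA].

CA = [[-3, -2]]
Observability matrix O = [C; CA] = [[1, 0], [-3, -2]]
det(O) = 1·(-2) - 0·(-3) = -2 - 0 = -2
Since det(O) ≠ 0, rank(O) = 2 and the system is completely observable.

-2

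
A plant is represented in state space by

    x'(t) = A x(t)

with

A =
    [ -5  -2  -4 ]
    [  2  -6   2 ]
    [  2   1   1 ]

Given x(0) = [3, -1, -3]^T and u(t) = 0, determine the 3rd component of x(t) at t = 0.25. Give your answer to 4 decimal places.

det(sI - A) = s^3 - (tr A)s^2 + (M11 + M22 + M33)s - det A, where Mii is the 2×2 principal minor of A obtained by deleting row i and column i.
tr A = (-5) + (-6) + 1 = -10; M11 = (-6)·1 - 2·1 = -6 - 2 = -8; M22 = (-5)·1 - (-4)·2 = -5 - (-8) = 3; M33 = (-5)·(-6) - (-2)·2 = 30 - (-4) = 34; sum of minors = 29.
det A = (-5)·((-6)·1 - 2·1) - (-2)·(2·1 - 2·2) + (-4)·(2·1 - (-6)·2) = (-5)·(-8) - (-2)·(-2) + (-4)·14 = -20.
So p(s) = det(sI - A) = s^3 + 10s^2 + 29s + 20.
Rational-root test: any integer root divides 20. Testing small divisors, s = -1 works: p(-1) = -1 + 10 + (-29) + 20 = 0, so (s + 1) is a factor.
Dividing, p(s) = (s + 1)(s^2 + 9s + 20).
Factor s^2 + 9s + 20: two numbers with sum -9 and product 20 are -4 and -5, so s^2 + 9s + 20 = (s + 4)(s + 5).
Hence p(s) = (s + 1) (s + 4) (s + 5), with roots -5, -4, -1.
The eigenvalues -5, -4, -1 are distinct and real, so A is diagonalisable and x(t) = e^{At} x(0) = V diag(e^{λ_i t}) V^{-1} x(0), where the columns of V are the eigenvectors.
λ = -5: A - (-5)I = [[0, -2, -4], [2, -1, 2], [2, 1, 6]]. v must be orthogonal to every row; (row 1) × (row 2) = [-8, -8, 4], so take v_1 = [-2, -2, 1]^T.
λ = -4: A - (-4)I = [[-1, -2, -4], [2, -2, 2], [2, 1, 5]]. v must be orthogonal to every row; (row 1) × (row 2) = [-12, -6, 6], so take v_2 = [-2, -1, 1]^T.
λ = -1: A - (-1)I = [[-4, -2, -4], [2, -5, 2], [2, 1, 2]]. v must be orthogonal to every row; (row 1) × (row 2) = [-24, 0, 24], so take v_3 = [1, 0, -1]^T.
V = [v_1 v_2 v_3] = [[-2, -2, 1], [-2, -1, 0], [1, 1, -1]] has det V = 1, so V^{-1} = adj(V)/det V = [[1, -1, 1], [-2, 1, -2], [-1, 0, -2]].
Modal coordinates z(0) = V^{-1} x(0): 1·3 + (-1)·(-1) + 1·(-3) = 1; (-2)·3 + 1·(-1) + (-2)·(-3) = -1; (-1)·3 + 0·(-1) + (-2)·(-3) = 3; so z(0) = [1, -1, 3]^T.
x_3(t) = Σ_i (v_i)_3 · z_i(0) · e^{λ_i t} (row 3 of V times the modal terms).
x_3(0.25) = 1·1·e^{-5·0.25} + 1·(-1)·e^{-4·0.25} + (-1)·3·e^{-1·0.25} = 1·0.286505 + (-1)·0.367879 + (-3)·0.778801 = -2.4178.

-2.4178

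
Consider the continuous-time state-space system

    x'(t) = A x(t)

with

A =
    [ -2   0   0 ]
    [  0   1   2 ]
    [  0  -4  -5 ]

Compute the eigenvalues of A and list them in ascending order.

-3, -2, -1

det(sI - A) = s^3 - (tr A)s^2 + (M11 + M22 + M33)s - det A, where Mii is the 2×2 principal minor of A obtained by deleting row i and column i.
tr A = (-2) + 1 + (-5) = -6; M11 = 1·(-5) - 2·(-4) = -5 - (-8) = 3; M22 = (-2)·(-5) - 0·0 = 10 - 0 = 10; M33 = (-2)·1 - 0·0 = -2 - 0 = -2; sum of minors = 11.
det A = (-2)·(1·(-5) - 2·(-4)) - 0·(0·(-5) - 2·0) + 0·(0·(-4) - 1·0) = (-2)·3 - 0·0 + 0·0 = -6.
So p(s) = det(sI - A) = s^3 + 6s^2 + 11s + 6.
Rational-root test: any integer root divides 6. Testing small divisors, s = -1 works: p(-1) = -1 + 6 + (-11) + 6 = 0, so (s + 1) is a factor.
Dividing, p(s) = (s + 1)(s^2 + 5s + 6).
Factor s^2 + 5s + 6: two numbers with sum -5 and product 6 are -2 and -3, so s^2 + 5s + 6 = (s + 2)(s + 3).
Hence p(s) = (s + 1) (s + 2) (s + 3), with roots -3, -2, -1.
All eigenvalues have negative real part, so the system is asymptotically stable.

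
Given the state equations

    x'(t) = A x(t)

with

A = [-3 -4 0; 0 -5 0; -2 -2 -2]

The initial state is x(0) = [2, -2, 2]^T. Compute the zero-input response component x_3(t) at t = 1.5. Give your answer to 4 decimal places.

det(sI - A) = s^3 - (tr A)s^2 + (M11 + M22 + M33)s - det A, where Mii is the 2×2 principal minor of A obtained by deleting row i and column i.
tr A = (-3) + (-5) + (-2) = -10; M11 = (-5)·(-2) - 0·(-2) = 10 - 0 = 10; M22 = (-3)·(-2) - 0·(-2) = 6 - 0 = 6; M33 = (-3)·(-5) - (-4)·0 = 15 - 0 = 15; sum of minors = 31.
det A = (-3)·((-5)·(-2) - 0·(-2)) - (-4)·(0·(-2) - 0·(-2)) + 0·(0·(-2) - (-5)·(-2)) = (-3)·10 - (-4)·0 + 0·(-10) = -30.
So p(s) = det(sI - A) = s^3 + 10s^2 + 31s + 30.
Rational-root test: any integer root divides 30. Testing small divisors, s = -2 works: p(-2) = -8 + 40 + (-62) + 30 = 0, so (s + 2) is a factor.
Dividing, p(s) = (s + 2)(s^2 + 8s + 15).
Factor s^2 + 8s + 15: two numbers with sum -8 and product 15 are -3 and -5, so s^2 + 8s + 15 = (s + 3)(s + 5).
Hence p(s) = (s + 2) (s + 3) (s + 5), with roots -5, -3, -2.
The eigenvalues -5, -3, -2 are distinct and real, so A is diagonalisable and x(t) = e^{At} x(0) = V diag(e^{λ_i t}) V^{-1} x(0), where the columns of V are the eigenvectors.
λ = -5: A - (-5)I = [[2, -4, 0], [0, 0, 0], [-2, -2, 3]]. v must be orthogonal to every row; (row 1) × (row 3) = [-12, -6, -12], so take v_1 = [2, 1, 2]^T.
λ = -3: A - (-3)I = [[0, -4, 0], [0, -2, 0], [-2, -2, 1]]. v must be orthogonal to every row; (row 1) × (row 3) = [-4, 0, -8], so take v_2 = [1, 0, 2]^T.
λ = -2: A - (-2)I = [[-1, -4, 0], [0, -3, 0], [-2, -2, 0]]. v must be orthogonal to every row; (row 1) × (row 2) = [0, 0, 3], so take v_3 = [0, 0, 1]^T.
V = [v_1 v_2 v_3] = [[2, 1, 0], [1, 0, 0], [2, 2, 1]] has det V = -1, so V^{-1} = adj(V)/det V = [[0, 1, 0], [1, -2, 0], [-2, 2, 1]].
Modal coordinates z(0) = V^{-1} x(0): 0·2 + 1·(-2) + 0·2 = -2; 1·2 + (-2)·(-2) + 0·2 = 6; (-2)·2 + 2·(-2) + 1·2 = -6; so z(0) = [-2, 6, -6]^T.
x_3(t) = Σ_i (v_i)_3 · z_i(0) · e^{λ_i t} (row 3 of V times the modal terms).
x_3(1.5) = 2·(-2)·e^{-5·1.5} + 2·6·e^{-3·1.5} + 1·(-6)·e^{-2·1.5} = (-4)·0.000553 + 12·0.011109 + (-6)·0.049787 = -0.1676.

-0.1676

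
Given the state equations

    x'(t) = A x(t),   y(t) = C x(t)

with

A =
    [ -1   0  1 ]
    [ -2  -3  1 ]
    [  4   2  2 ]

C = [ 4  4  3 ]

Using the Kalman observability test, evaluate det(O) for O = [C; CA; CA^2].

CA = [[0, -6, 14]]
CA^2 = [[68, 46, 22]]
Observability matrix O = [C; CA; CA^2] = [[4, 4, 3], [0, -6, 14], [68, 46, 22]]
Expanding along the first row, det(O) = 4·((-6)·22 - 14·46) - 4·(0·22 - 14·68) + 3·(0·46 - (-6)·68) = 4·(-776) - 4·(-952) + 3·408 = 1928
Since det(O) ≠ 0, rank(O) = 3 and the system is completely observable.

1928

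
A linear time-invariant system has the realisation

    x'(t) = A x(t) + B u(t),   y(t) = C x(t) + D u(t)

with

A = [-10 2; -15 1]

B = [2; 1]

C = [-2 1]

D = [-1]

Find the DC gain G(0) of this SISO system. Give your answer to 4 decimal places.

-2.0000

G(0) = C(-A)^{-1}B + D = -C A^{-1} B + D.
det A = 20, so A^{-1} = (1/20)·adj(A) = [[1/20, -1/10], [3/4, -1/2]]
A^{-1} B = [0, 1]^T
C A^{-1} B = 1
G(0) = D - C A^{-1} B = -1 - (1) = -2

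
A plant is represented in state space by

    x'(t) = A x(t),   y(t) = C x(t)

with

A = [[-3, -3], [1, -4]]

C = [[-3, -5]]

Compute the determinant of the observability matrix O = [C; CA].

CA = [[4, 29]]
Observability matrix O = [C; CA] = [[-3, -5], [4, 29]]
det(O) = (-3)·29 - (-5)·4 = -87 - (-20) = -67
Since det(O) ≠ 0, rank(O) = 2 and the system is completely observable.

-67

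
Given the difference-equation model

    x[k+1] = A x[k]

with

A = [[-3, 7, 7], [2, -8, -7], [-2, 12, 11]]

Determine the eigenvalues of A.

-3, -1, 4

det(zI - A) = z^3 - (tr A)z^2 + (M11 + M22 + M33)z - det A, where Mii is the 2×2 principal minor of A obtained by deleting row i and column i.
tr A = (-3) + (-8) + 11 = 0; M11 = (-8)·11 - (-7)·12 = -88 - (-84) = -4; M22 = (-3)·11 - 7·(-2) = -33 - (-14) = -19; M33 = (-3)·(-8) - 7·2 = 24 - 14 = 10; sum of minors = -13.
det A = (-3)·((-8)·11 - (-7)·12) - 7·(2·11 - (-7)·(-2)) + 7·(2·12 - (-8)·(-2)) = (-3)·(-4) - 7·8 + 7·8 = 12.
So p(z) = det(zI - A) = z^3 - 13z - 12.
Rational-root test: any integer root divides -12. Testing small divisors, z = -1 works: p(-1) = -1 + 0 + 13 + (-12) = 0, so (z + 1) is a factor.
Dividing, p(z) = (z + 1)(z^2 - z - 12).
Factor z^2 - z - 12: two numbers with sum 1 and product -12 are 4 and -3, so z^2 - z - 12 = (z - 4)(z + 3).
Hence p(z) = (z - 4) (z + 1) (z + 3), with roots -3, -1, 4.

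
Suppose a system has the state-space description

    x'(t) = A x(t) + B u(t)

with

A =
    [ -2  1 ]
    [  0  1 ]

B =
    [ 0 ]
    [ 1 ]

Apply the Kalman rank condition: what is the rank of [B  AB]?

AB = [[1], [1]]
Controllability matrix C = [B  AB] = [[0, 1], [1, 1]]
det(C) = 0·1 - 1·1 = 0 - 1 = -1 ≠ 0, so rank(C) = 2.
rank(C) = 2 = n, so the pair (A, B) is completely controllable.

2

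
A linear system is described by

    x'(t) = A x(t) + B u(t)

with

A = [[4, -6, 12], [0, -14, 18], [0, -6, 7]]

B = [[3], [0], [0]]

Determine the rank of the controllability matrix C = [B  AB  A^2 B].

AB = [[12], [0], [0]]
A^2B = [[48], [0], [0]]
Controllability matrix C = [B  AB  A^2B] = [[3, 12, 48], [0, 0, 0], [0, 0, 0]]
Every column of C is a scalar multiple of column 1 = [3, 0, 0] (multipliers 1, 4, 16), so the columns span a one-dimensional space.
C ≠ 0, hence rank(C) = 1.
rank(C) = 1 < n = 3, so the pair (A, B) is not completely controllable.

1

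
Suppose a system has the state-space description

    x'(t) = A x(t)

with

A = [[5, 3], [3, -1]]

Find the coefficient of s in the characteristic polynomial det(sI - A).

For a 2×2 matrix, det(sI - A) = s^2 - (tr A)s + det A.
tr A = 4, det A = -14.
So p(s) = s^2 - 4s - 14.
The coefficient of s is -4.

-4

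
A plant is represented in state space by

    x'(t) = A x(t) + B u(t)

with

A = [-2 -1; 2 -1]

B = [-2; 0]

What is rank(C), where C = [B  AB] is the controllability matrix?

2

AB = [[4], [-4]]
Controllability matrix C = [B  AB] = [[-2, 4], [0, -4]]
det(C) = (-2)·(-4) - 4·0 = 8 - 0 = 8 ≠ 0, so rank(C) = 2.
rank(C) = 2 = n, so the pair (A, B) is completely controllable.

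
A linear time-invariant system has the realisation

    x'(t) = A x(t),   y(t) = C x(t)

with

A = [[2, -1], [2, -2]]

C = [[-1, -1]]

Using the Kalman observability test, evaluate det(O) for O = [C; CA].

-7

CA = [[-4, 3]]
Observability matrix O = [C; CA] = [[-1, -1], [-4, 3]]
det(O) = (-1)·3 - (-1)·(-4) = -3 - 4 = -7
Since det(O) ≠ 0, rank(O) = 2 and the system is completely observable.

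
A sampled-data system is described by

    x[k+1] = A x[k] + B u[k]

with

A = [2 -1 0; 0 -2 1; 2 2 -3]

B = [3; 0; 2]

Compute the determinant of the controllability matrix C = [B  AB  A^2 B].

8

AB = [[6], [2], [0]]
A^2B = [[10], [-4], [16]]
Controllability matrix C = [B  AB  A^2B] = [[3, 6, 10], [0, 2, -4], [2, 0, 16]]
Expanding along the first row, det(C) = 3·(2·16 - (-4)·0) - 6·(0·16 - (-4)·2) + 10·(0·0 - 2·2) = 3·32 - 6·8 + 10·(-4) = 8
Since det(C) ≠ 0, rank(C) = 3 and the system is completely controllable.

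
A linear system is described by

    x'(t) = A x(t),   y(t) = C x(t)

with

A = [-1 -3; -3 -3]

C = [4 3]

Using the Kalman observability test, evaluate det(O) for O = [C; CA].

-45

CA = [[-13, -21]]
Observability matrix O = [C; CA] = [[4, 3], [-13, -21]]
det(O) = 4·(-21) - 3·(-13) = -84 - (-39) = -45
Since det(O) ≠ 0, rank(O) = 2 and the system is completely observable.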